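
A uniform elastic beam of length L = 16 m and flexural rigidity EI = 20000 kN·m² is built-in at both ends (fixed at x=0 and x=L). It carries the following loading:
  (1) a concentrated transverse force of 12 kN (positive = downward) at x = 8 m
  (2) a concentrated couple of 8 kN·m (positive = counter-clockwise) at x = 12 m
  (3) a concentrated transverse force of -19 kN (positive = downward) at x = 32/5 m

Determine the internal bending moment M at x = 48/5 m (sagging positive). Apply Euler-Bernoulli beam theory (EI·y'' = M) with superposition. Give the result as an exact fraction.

M(48/5) = 4601/1250 kN·m

Load 1 — point force P=12 kN at a=8 m (b=L-a=8):
  M_1 = Pa²(a+3b)(L-x)/L³ - Pa²b/L²  [x>a] = 12·8²·(8+3·8)·(16-(48/5))/16³ - 12·8²·8/16² = 72/5 kN·m
Load 2 — applied couple M₀=8 kN·m at a=12 m (b=L-a=4):
  M_2 = R_Ax - M_A  [x≤a] with R_A=9/16, M_A=5/2 = (9/16)·(48/5) - (5/2) = 29/10 kN·m
Load 3 — point force P=-19 kN at a=32/5 m (b=L-a=48/5):
  M_3 = Pa²(a+3b)(L-x)/L³ - Pa²b/L²  [x>a] = (-19)·(32/5)²·((32/5)+3·(48/5))·(16-(48/5))/16³ - (-19)·(32/5)²·(48/5)/16² = -8512/625 kN·m
Superposition: M = Σ M_i = 4601/1250 kN·m ≈ 3.680800 kN·m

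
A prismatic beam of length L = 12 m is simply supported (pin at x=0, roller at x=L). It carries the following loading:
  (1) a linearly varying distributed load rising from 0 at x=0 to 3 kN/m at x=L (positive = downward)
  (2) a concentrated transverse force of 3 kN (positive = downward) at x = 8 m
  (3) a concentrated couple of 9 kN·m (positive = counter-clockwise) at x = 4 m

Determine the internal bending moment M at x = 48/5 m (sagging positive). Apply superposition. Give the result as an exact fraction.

M(48/5) = 2967/125 kN·m

Load 1 — triangular load w₀=3 kN/m (0→w₀ over full span):
  M_1 = w₀Lx/6 - w₀x³/(6L) = 3·12·(48/5)/6 - 3·(48/5)³/(6·12) = 2592/125 kN·m
Load 2 — point force P=3 kN at a=8 m (b=L-a=4):
  M_2 = Pa(L-x)/L  [x>a] = 3·8·(12-(48/5))/12 = 24/5 kN·m
Load 3 — applied couple M₀=9 kN·m at a=4 m (b=L-a=8):
  M_3 = M₀x/L - M₀  [x>a] = 9·(48/5)/12 - 9 = -9/5 kN·m
Superposition: M = Σ M_i = 2967/125 kN·m ≈ 23.736000 kN·m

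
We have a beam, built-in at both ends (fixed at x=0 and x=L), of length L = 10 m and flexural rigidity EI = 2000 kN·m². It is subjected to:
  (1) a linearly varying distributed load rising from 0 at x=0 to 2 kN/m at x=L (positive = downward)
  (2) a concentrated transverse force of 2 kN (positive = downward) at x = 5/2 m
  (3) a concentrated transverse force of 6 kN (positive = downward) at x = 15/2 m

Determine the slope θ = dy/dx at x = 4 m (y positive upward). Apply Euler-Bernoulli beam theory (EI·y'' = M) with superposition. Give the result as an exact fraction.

θ(4) = -171/40000 rad

Load 1 — triangular load w₀=2 kN/m (0→w₀ over full span):
  θ_1 = -w₀(2x(L-x)(L-2x)(x+2L)+x²(L-x)²)/(120LEI) = -2·(2·4·(10-4)·(10-2·4)·(4+2·10)+4²·(10-4)²)/(120·10·2000) = -3/1250 rad
Load 2 — point force P=2 kN at a=5/2 m (b=L-a=15/2):
  θ_2 = Pa²(L-x)(2bL-(3b+a)(L-x))/(2L³EI)  [x>a] = 2·(5/2)²·(10-4)·(2·(15/2)·10-(3·(15/2)+(5/2))·(10-4))/(2·10³·2000) = 0 rad
Load 3 — point force P=6 kN at a=15/2 m (b=L-a=5/2):
  θ_3 = -Pb²x(2aL-(3a+b)x)/(2L³EI)  [x≤a] = -6·(5/2)²·4·(2·(15/2)·10-(3·(15/2)+(5/2))·4)/(2·10³·2000) = -3/1600 rad
Superposition: θ = Σ θ_i = -171/40000 rad ≈ -0.004275 rad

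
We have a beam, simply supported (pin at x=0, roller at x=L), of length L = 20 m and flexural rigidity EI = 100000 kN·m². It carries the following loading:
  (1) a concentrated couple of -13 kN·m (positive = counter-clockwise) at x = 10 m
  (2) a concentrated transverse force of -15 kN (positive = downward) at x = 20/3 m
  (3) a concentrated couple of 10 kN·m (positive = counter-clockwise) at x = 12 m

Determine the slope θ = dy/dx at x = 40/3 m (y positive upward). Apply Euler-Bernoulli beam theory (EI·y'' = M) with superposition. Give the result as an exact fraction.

Load 1 — applied couple M₀=-13 kN·m at a=10 m (b=L-a=10):
  θ_1 = (M₀x²/(2L)-M₀(x-a)+C₁)/EI  [x>a] with C₁=M₀(3b²-L²)/(6L)=65/6 = ((-13)·(40/3)²/(2·20)-(-13)·((40/3)-10)+(65/6))/100000 = -13/360000 rad
Load 2 — point force P=-15 kN at a=20/3 m (b=L-a=40/3):
  θ_2 = -Pa(2L²-6Lx+3x²+a²)/(6LEI)  [x>a] = -(-15)·(20/3)·(2·20²-6·20·(40/3)+3·(40/3)²+(20/3)²)/(6·20·100000) = -1/540 rad
Load 3 — applied couple M₀=10 kN·m at a=12 m (b=L-a=8):
  θ_3 = (M₀x²/(2L)-M₀(x-a)+C₁)/EI  [x>a] with C₁=M₀(3b²-L²)/(6L)=-52/3 = (10·(40/3)²/(2·20)-10·((40/3)-12)+(-52/3))/100000 = 31/225000 rad
Superposition: θ = Σ θ_i = -9451/5400000 rad ≈ -0.001750 rad

θ(40/3) = -9451/5400000 rad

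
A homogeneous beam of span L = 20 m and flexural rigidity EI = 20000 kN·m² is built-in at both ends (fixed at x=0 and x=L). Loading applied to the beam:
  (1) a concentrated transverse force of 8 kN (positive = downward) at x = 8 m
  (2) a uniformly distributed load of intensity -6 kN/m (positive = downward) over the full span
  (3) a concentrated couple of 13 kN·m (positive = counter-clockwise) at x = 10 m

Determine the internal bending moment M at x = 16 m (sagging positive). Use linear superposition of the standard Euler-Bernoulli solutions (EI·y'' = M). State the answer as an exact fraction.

M(16) = 1627/500 kN·m

Load 1 — point force P=8 kN at a=8 m (b=L-a=12):
  M_1 = Pa²(a+3b)(L-x)/L³ - Pa²b/L²  [x>a] = 8·8²·(8+3·12)·(20-16)/20³ - 8·8²·12/20² = -512/125 kN·m
Load 2 — uniform load w=-6 kN/m over full span:
  M_2 = wLx/2 - wL²/12 - wx²/2 = (-6)·20·16/2 - (-6)·20²/12 - (-6)·16²/2 = 8 kN·m
Load 3 — applied couple M₀=13 kN·m at a=10 m (b=L-a=10):
  M_3 = R_Ax - M_A - M₀  [x>a] with R_A=39/40, M_A=13/4 = (39/40)·16 - (13/4) - 13 = -13/20 kN·m
Superposition: M = Σ M_i = 1627/500 kN·m ≈ 3.254000 kN·m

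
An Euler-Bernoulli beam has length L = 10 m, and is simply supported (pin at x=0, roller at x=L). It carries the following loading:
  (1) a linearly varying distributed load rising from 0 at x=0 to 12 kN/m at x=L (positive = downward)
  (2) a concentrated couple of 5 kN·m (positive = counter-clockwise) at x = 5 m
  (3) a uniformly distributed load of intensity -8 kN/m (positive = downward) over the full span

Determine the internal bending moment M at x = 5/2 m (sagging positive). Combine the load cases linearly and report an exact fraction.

M(5/2) = -215/8 kN·m

Load 1 — triangular load w₀=12 kN/m (0→w₀ over full span):
  M_1 = w₀Lx/6 - w₀x³/(6L) = 12·10·(5/2)/6 - 12·(5/2)³/(6·10) = 375/8 kN·m
Load 2 — applied couple M₀=5 kN·m at a=5 m (b=L-a=5):
  M_2 = M₀x/L  [x≤a] = 5·(5/2)/10 = 5/4 kN·m
Load 3 — uniform load w=-8 kN/m over full span:
  M_3 = wx(L-x)/2 = (-8)·(5/2)·(10-(5/2))/2 = -75 kN·m
Superposition: M = Σ M_i = -215/8 kN·m ≈ -26.875000 kN·m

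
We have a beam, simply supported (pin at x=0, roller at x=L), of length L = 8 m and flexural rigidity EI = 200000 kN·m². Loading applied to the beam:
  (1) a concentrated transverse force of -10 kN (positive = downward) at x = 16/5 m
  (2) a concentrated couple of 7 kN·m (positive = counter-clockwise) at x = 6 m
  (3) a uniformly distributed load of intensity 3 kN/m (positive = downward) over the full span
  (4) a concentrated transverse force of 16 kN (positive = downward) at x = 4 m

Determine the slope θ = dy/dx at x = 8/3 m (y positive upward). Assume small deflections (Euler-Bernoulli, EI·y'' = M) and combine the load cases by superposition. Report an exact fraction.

θ(8/3) = -138283/540000000 rad

Load 1 — point force P=-10 kN at a=16/5 m (b=L-a=24/5):
  θ_1 = -Pb(L²-b²-3x²)/(6LEI)  [x≤a] = -(-10)·(24/5)·(8²-(24/5)²-3·(8/3)²)/(6·8·200000) = 23/234375 rad
Load 2 — applied couple M₀=7 kN·m at a=6 m (b=L-a=2):
  θ_2 = (M₀x²/(2L)+C₁)/EI  [x≤a] with C₁=M₀(3b²-L²)/(6L)=-91/12 = (7·(8/3)²/(2·8)+(-91/12))/200000 = -161/7200000 rad
Load 3 — uniform load w=3 kN/m over full span:
  θ_3 = -w(L³-6Lx²+4x³)/(24EI) = -3·(8³-6·8·(8/3)²+4·(8/3)³)/(24·200000) = -13/84375 rad
Load 4 — point force P=16 kN at a=4 m (b=L-a=4):
  θ_4 = -Pb(L²-b²-3x²)/(6LEI)  [x≤a] = -16·4·(8²-4²-3·(8/3)²)/(6·8·200000) = -1/5625 rad
Superposition: θ = Σ θ_i = -138283/540000000 rad ≈ -0.000256 rad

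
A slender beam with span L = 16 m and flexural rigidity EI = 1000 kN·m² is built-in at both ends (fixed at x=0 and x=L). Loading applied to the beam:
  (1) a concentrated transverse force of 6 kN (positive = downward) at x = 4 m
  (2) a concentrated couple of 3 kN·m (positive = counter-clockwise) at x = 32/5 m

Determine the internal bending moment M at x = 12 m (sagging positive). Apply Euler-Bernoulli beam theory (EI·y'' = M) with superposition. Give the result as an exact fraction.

M(12) = -87/100 kN·m

Load 1 — point force P=6 kN at a=4 m (b=L-a=12):
  M_1 = Pa²(a+3b)(L-x)/L³ - Pa²b/L²  [x>a] = 6·4²·(4+3·12)·(16-12)/16³ - 6·4²·12/16² = -3/4 kN·m
Load 2 — applied couple M₀=3 kN·m at a=32/5 m (b=L-a=48/5):
  M_2 = R_Ax - M_A - M₀  [x>a] with R_A=27/100, M_A=9/25 = (27/100)·12 - (9/25) - 3 = -3/25 kN·m
Superposition: M = Σ M_i = -87/100 kN·m ≈ -0.870000 kN·m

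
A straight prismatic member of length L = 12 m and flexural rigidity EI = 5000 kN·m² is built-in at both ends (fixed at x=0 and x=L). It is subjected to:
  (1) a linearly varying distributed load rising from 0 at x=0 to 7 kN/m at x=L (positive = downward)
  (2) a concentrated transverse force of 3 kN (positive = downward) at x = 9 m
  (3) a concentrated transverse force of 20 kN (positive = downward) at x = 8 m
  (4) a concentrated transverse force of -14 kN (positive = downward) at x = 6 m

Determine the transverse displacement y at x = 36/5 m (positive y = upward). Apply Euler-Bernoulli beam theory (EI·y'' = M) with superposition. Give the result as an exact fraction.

y(36/5) = -6908553/156250000 m

Load 1 — triangular load w₀=7 kN/m (0→w₀ over full span):
  y_1 = -w₀x²(L-x)²(x+2L)/(120LEI) = -7·(36/5)²·(12-(36/5))²·((36/5)+2·12)/(120·12·5000) = -353808/9765625 m
Load 2 — point force P=3 kN at a=9 m (b=L-a=3):
  y_2 = -Pb²x²(3aL-(3a+b)x)/(6L³EI)  [x≤a] = -3·3²·(36/5)²·(3·9·12-(3·9+3)·(36/5))/(6·12³·5000) = -729/250000 m
Load 3 — point force P=20 kN at a=8 m (b=L-a=4):
  y_3 = -Pb²x²(3aL-(3a+b)x)/(6L³EI)  [x≤a] = -20·4²·(36/5)²·(3·8·12-(3·8+4)·(36/5))/(6·12³·5000) = -432/15625 m
Load 4 — point force P=-14 kN at a=6 m (b=L-a=6):
  y_4 = -Pa²(L-x)²(3bL-(3b+a)(L-x))/(6L³EI)  [x>a] = -(-14)·6²·(12-(36/5))²·(3·6·12-(3·6+6)·(12-(36/5)))/(6·12³·5000) = 1764/78125 m
Superposition: y = Σ y_i = -6908553/156250000 m ≈ -0.044215 m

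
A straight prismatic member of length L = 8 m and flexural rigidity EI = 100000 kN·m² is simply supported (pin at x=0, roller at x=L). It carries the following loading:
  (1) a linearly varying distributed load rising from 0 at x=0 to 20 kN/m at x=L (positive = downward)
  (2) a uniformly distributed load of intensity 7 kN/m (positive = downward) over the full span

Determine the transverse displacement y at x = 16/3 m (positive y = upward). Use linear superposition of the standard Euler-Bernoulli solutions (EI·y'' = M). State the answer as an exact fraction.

Load 1 — triangular load w₀=20 kN/m (0→w₀ over full span):
  y_1 = -w₀x(7L⁴-10L²x²+3x⁴)/(360LEI) = -20·(16/3)·(7·8⁴-10·8²·(16/3)²+3·(16/3)⁴)/(360·8·100000) = -2176/455625 m
Load 2 — uniform load w=7 kN/m over full span:
  y_2 = -wx(L³-2Lx²+x³)/(24EI) = -7·(16/3)·(8³-2·8·(16/3)²+(16/3)³)/(24·100000) = -2464/759375 m
Superposition: y = Σ y_i = -18272/2278125 m ≈ -0.008021 m

y(16/3) = -18272/2278125 m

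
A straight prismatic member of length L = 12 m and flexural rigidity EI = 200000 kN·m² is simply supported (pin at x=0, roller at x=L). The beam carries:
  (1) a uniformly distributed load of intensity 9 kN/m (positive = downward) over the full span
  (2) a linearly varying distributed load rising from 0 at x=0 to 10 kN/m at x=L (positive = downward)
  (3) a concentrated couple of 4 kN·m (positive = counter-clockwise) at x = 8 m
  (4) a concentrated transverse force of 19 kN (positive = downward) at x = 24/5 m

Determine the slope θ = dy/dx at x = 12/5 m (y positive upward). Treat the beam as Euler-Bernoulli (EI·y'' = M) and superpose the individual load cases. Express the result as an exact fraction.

θ(12/5) = -8807/1875000 rad

Load 1 — uniform load w=9 kN/m over full span:
  θ_1 = -w(L³-6Lx²+4x³)/(24EI) = -9·(12³-6·12·(12/5)²+4·(12/5)³)/(24·200000) = -8019/3125000 rad
Load 2 — triangular load w₀=10 kN/m (0→w₀ over full span):
  θ_2 = -w₀(7L⁴-30L²x²+15x⁴)/(360LEI) = -10·(7·12⁴-30·12²·(12/5)²+15·(12/5)⁴)/(360·12·200000) = -546/390625 rad
Load 3 — applied couple M₀=4 kN·m at a=8 m (b=L-a=4):
  θ_3 = (M₀x²/(2L)+C₁)/EI  [x≤a] with C₁=M₀(3b²-L²)/(6L)=-16/3 = (4·(12/5)²/(2·12)+(-16/3))/200000 = -41/1875000 rad
Load 4 — point force P=19 kN at a=24/5 m (b=L-a=36/5):
  θ_4 = -Pb(L²-b²-3x²)/(6LEI)  [x≤a] = -19·(36/5)·(12²-(36/5)²-3·(12/5)²)/(6·12·200000) = -2223/3125000 rad
Superposition: θ = Σ θ_i = -8807/1875000 rad ≈ -0.004697 rad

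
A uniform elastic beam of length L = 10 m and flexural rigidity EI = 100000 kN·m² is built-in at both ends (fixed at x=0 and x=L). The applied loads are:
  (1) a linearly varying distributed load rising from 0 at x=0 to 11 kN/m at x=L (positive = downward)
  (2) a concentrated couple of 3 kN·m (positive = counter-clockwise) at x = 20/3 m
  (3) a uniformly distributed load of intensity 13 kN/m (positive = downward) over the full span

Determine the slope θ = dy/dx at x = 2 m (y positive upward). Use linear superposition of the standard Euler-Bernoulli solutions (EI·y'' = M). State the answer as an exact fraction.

θ(2) = -1097/750000 rad

Load 1 — triangular load w₀=11 kN/m (0→w₀ over full span):
  θ_1 = -w₀(2x(L-x)(L-2x)(x+2L)+x²(L-x)²)/(120LEI) = -11·(2·2·(10-2)·(10-2·2)·(2+2·10)+2²·(10-2)²)/(120·10·100000) = -77/187500 rad
Load 2 — applied couple M₀=3 kN·m at a=20/3 m (b=L-a=10/3):
  θ_2 = (R_Ax²/2 - M_Ax)/EI  [x≤a] with R_A=2/5, M_A=1 = ((2/5)·2²/2 - 1·2)/100000 = -3/250000 rad
Load 3 — uniform load w=13 kN/m over full span:
  θ_3 = -wx(L-x)(L-2x)/(12EI) = -13·2·(10-2)·(10-2·2)/(12·100000) = -13/12500 rad
Superposition: θ = Σ θ_i = -1097/750000 rad ≈ -0.001463 rad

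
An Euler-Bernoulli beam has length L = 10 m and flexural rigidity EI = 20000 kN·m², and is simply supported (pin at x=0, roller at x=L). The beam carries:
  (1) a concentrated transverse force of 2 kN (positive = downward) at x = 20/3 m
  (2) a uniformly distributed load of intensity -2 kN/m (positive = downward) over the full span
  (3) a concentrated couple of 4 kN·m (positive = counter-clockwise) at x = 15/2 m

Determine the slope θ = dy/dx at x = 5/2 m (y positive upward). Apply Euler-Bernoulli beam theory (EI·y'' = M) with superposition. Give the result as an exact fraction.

Load 1 — point force P=2 kN at a=20/3 m (b=L-a=10/3):
  θ_1 = -Pb(L²-b²-3x²)/(6LEI)  [x≤a] = -2·(10/3)·(10²-(10/3)²-3·(5/2)²)/(6·10·20000) = -101/259200 rad
Load 2 — uniform load w=-2 kN/m over full span:
  θ_2 = -w(L³-6Lx²+4x³)/(24EI) = -(-2)·(10³-6·10·(5/2)²+4·(5/2)³)/(24·20000) = 11/3840 rad
Load 3 — applied couple M₀=4 kN·m at a=15/2 m (b=L-a=5/2):
  θ_3 = (M₀x²/(2L)+C₁)/EI  [x≤a] with C₁=M₀(3b²-L²)/(6L)=-65/12 = (4·(5/2)²/(2·10)+(-65/12))/20000 = -1/4800 rad
Superposition: θ = Σ θ_i = 47/20736 rad ≈ 0.002267 rad

θ(5/2) = 47/20736 rad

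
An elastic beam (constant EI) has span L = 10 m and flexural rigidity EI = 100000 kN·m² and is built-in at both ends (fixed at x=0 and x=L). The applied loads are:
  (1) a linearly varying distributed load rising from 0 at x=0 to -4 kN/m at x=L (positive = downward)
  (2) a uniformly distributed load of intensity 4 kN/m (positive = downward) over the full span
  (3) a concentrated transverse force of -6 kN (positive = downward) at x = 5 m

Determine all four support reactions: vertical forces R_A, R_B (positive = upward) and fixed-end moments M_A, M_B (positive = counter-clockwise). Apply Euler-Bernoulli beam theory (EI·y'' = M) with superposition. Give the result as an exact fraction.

R_A = 11 kN, M_A = 25/2 kN·m, R_B = 3 kN, M_B = -35/6 kN·m

Load 1 — triangular load w₀=-4 kN/m (0→w₀ over full span):
  R_A = 3w₀L/20 = 3·(-4)·10/20 = -6 kN
  M_A = w₀L²/30 = (-4)·10²/30 = -40/3 kN·m
  R_B = 7w₀L/20 = 7·(-4)·10/20 = -14 kN
  M_B = -w₀L²/20 = -(-4)·10²/20 = 20 kN·m
Load 2 — uniform load w=4 kN/m over full span:
  R_A = wL/2 = 4·10/2 = 20 kN
  M_A = wL²/12 = 4·10²/12 = 100/3 kN·m
  R_B = wL/2 = 4·10/2 = 20 kN
  M_B = -wL²/12 = -4·10²/12 = -100/3 kN·m
Load 3 — point force P=-6 kN at a=5 m (b=L-a=5):
  R_A = Pb²(3a+b)/L³ = (-6)·5²·(3·5+5)/10³ = -3 kN
  M_A = Pab²/L² = (-6)·5·5²/10² = -15/2 kN·m
  R_B = Pa²(a+3b)/L³ = (-6)·5²·(5+3·5)/10³ = -3 kN
  M_B = -Pa²b/L² = -(-6)·5²·5/10² = 15/2 kN·m
Superposition: R_A = 11 kN, M_A = 25/2 kN·m, R_B = 3 kN, M_B = -35/6 kN·m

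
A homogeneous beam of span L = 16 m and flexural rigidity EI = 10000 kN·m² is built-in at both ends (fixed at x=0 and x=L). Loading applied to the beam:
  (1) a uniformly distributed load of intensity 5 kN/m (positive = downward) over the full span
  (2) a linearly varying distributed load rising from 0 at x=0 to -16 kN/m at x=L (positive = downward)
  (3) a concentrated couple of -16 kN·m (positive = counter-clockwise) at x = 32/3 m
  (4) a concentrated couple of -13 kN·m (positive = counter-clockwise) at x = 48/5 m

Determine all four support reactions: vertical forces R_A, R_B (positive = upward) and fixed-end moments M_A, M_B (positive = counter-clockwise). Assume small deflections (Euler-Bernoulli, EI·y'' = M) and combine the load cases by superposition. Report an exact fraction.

Load 1 — uniform load w=5 kN/m over full span:
  R_A = wL/2 = 5·16/2 = 40 kN
  M_A = wL²/12 = 5·16²/12 = 320/3 kN·m
  R_B = wL/2 = 5·16/2 = 40 kN
  M_B = -wL²/12 = -5·16²/12 = -320/3 kN·m
Load 2 — triangular load w₀=-16 kN/m (0→w₀ over full span):
  R_A = 3w₀L/20 = 3·(-16)·16/20 = -192/5 kN
  M_A = w₀L²/30 = (-16)·16²/30 = -2048/15 kN·m
  R_B = 7w₀L/20 = 7·(-16)·16/20 = -448/5 kN
  M_B = -w₀L²/20 = -(-16)·16²/20 = 1024/5 kN·m
Load 3 — applied couple M₀=-16 kN·m at a=32/3 m (b=L-a=16/3):
  R_A = 6M₀ab/L³ = 6·(-16)·(32/3)·(16/3)/16³ = -4/3 kN
  M_A = M₀b(2a-b)/L² = (-16)·(16/3)·(2·(32/3)-(16/3))/16² = -16/3 kN·m
  R_B = -6M₀ab/L³ = -6·(-16)·(32/3)·(16/3)/16³ = 4/3 kN
  M_B = M₀a(2b-a)/L² = (-16)·(32/3)·(2·(16/3)-(32/3))/16² = 0 kN·m
Load 4 — applied couple M₀=-13 kN·m at a=48/5 m (b=L-a=32/5):
  R_A = 6M₀ab/L³ = 6·(-13)·(48/5)·(32/5)/16³ = -117/100 kN
  M_A = M₀b(2a-b)/L² = (-13)·(32/5)·(2·(48/5)-(32/5))/16² = -104/25 kN·m
  R_B = -6M₀ab/L³ = -6·(-13)·(48/5)·(32/5)/16³ = 117/100 kN
  M_B = M₀a(2b-a)/L² = (-13)·(48/5)·(2·(32/5)-(48/5))/16² = -39/25 kN·m
Superposition: R_A = -271/300 kN, M_A = -984/25 kN·m, R_B = -14129/300 kN, M_B = 7243/75 kN·m

R_A = -271/300 kN, M_A = -984/25 kN·m, R_B = -14129/300 kN, M_B = 7243/75 kN·m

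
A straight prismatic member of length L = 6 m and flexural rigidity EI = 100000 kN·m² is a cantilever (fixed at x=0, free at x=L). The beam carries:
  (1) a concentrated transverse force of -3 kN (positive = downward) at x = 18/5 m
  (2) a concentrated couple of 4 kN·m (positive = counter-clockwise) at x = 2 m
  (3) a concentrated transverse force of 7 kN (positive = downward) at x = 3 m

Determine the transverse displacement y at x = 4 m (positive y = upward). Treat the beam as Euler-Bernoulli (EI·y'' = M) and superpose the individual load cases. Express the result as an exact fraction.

y(4) = -4017/25000000 m

Load 1 — point force P=-3 kN at a=18/5 m (b=L-a=12/5):
  y_1 = -Pa²(3x-a)/(6EI)  [x>a] = -(-3)·(18/5)²·(3·4-(18/5))/(6·100000) = 1701/3125000 m
Load 2 — applied couple M₀=4 kN·m at a=2 m (b=L-a=4):
  y_2 = M₀a(2x-a)/(2EI)  [x>a] = 4·2·(2·4-2)/(2·100000) = 3/12500 m
Load 3 — point force P=7 kN at a=3 m (b=L-a=3):
  y_3 = -Pa²(3x-a)/(6EI)  [x>a] = -7·3²·(3·4-3)/(6·100000) = -189/200000 m
Superposition: y = Σ y_i = -4017/25000000 m ≈ -0.000161 m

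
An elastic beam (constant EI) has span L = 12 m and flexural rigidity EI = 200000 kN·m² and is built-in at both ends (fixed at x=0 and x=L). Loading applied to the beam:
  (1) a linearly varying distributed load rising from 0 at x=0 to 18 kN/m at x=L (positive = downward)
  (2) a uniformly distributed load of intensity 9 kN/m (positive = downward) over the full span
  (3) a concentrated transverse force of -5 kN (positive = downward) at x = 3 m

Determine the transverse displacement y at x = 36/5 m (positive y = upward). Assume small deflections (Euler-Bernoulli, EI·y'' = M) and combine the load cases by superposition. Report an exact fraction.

y(36/5) = -6997743/1562500000 m

Load 1 — triangular load w₀=18 kN/m (0→w₀ over full span):
  y_1 = -w₀x²(L-x)²(x+2L)/(120LEI) = -18·(36/5)²·(12-(36/5))²·((36/5)+2·12)/(120·12·200000) = -113724/48828125 m
Load 2 — uniform load w=9 kN/m over full span:
  y_2 = -wx²(L-x)²/(24EI) = -9·(36/5)²·(12-(36/5))²/(24·200000) = -4374/1953125 m
Load 3 — point force P=-5 kN at a=3 m (b=L-a=9):
  y_3 = -Pa²(L-x)²(3bL-(3b+a)(L-x))/(6L³EI)  [x>a] = -(-5)·3²·(12-(36/5))²·(3·9·12-(3·9+3)·(12-(36/5)))/(6·12³·200000) = 9/100000 m
Superposition: y = Σ y_i = -6997743/1562500000 m ≈ -0.004479 m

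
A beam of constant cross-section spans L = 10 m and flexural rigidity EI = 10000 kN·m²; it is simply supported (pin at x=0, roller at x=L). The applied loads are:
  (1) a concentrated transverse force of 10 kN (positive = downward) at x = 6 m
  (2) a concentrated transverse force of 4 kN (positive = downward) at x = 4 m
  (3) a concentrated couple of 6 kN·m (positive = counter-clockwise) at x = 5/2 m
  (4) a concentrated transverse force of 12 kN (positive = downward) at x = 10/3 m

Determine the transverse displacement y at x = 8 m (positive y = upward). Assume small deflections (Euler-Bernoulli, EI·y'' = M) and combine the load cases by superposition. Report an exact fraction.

Load 1 — point force P=10 kN at a=6 m (b=L-a=4):
  y_1 = -Pa(L-x)(2Lx-a²-x²)/(6LEI)  [x>a] = -10·6·(10-8)·(2·10·8-6²-8²)/(6·10·10000) = -3/250 m
Load 2 — point force P=4 kN at a=4 m (b=L-a=6):
  y_2 = -Pa(L-x)(2Lx-a²-x²)/(6LEI)  [x>a] = -4·4·(10-8)·(2·10·8-4²-8²)/(6·10·10000) = -8/1875 m
Load 3 — applied couple M₀=6 kN·m at a=5/2 m (b=L-a=15/2):
  y_3 = (M₀x³/(6L)-M₀(x-a)²/2+C₁x)/EI  [x>a] with C₁=M₀(3b²-L²)/(6L)=55/8 = (6·8³/(6·10)-6·(8-(5/2))²/2+(55/8)·8)/10000 = 309/200000 m
Load 4 — point force P=12 kN at a=10/3 m (b=L-a=20/3):
  y_4 = -Pa(L-x)(2Lx-a²-x²)/(6LEI)  [x>a] = -12·(10/3)·(10-8)·(2·10·8-(10/3)²-8²)/(6·10·10000) = -191/16875 m
Superposition: y = Σ y_i = -140617/5400000 m ≈ -0.026040 m

y(8) = -140617/5400000 m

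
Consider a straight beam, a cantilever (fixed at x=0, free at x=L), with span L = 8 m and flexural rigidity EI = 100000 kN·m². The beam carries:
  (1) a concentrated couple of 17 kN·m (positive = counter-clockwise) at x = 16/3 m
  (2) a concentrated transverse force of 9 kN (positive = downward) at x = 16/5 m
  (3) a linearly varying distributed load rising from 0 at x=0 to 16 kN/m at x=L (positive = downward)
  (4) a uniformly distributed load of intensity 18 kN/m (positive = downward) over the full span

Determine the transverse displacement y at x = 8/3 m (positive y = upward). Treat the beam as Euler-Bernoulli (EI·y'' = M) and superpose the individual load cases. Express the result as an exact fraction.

Load 1 — applied couple M₀=17 kN·m at a=16/3 m (b=L-a=8/3):
  y_1 = M₀x²/(2EI)  [x≤a] = 17·(8/3)²/(2·100000) = 17/28125 m
Load 2 — point force P=9 kN at a=16/5 m (b=L-a=24/5):
  y_2 = -Px²(3a-x)/(6EI)  [x≤a] = -9·(8/3)²·(3·(16/5)-(8/3))/(6·100000) = -104/140625 m
Load 3 — triangular load w₀=16 kN/m (0→w₀ over full span):
  y_3 = (w₀Lx³/12-w₀L²x²/6-w₀x⁵/(120L))/EI = (16·8·(8/3)³/12-16·8²·(8/3)²/6-16·(8/3)⁵/(120·8))/100000 = -115456/11390625 m
Load 4 — uniform load w=18 kN/m over full span:
  y_4 = -wx²(x²-4Lx+6L²)/(24EI) = -18·(8/3)²·((8/3)²-4·8·(8/3)+6·8²)/(24·100000) = -1376/84375 m
Superposition: y = Σ y_i = -60551/2278125 m ≈ -0.026579 m

y(8/3) = -60551/2278125 m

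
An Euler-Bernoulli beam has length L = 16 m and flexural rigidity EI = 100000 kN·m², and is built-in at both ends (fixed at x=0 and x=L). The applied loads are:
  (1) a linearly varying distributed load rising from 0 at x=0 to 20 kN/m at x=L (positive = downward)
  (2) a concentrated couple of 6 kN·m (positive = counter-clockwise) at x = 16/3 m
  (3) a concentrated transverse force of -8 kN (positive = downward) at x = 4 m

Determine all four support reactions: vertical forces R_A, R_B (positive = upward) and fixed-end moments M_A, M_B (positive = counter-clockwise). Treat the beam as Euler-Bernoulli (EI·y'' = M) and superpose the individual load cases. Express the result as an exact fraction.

R_A = 167/4 kN, M_A = 458/3 kN·m, R_B = 441/4 kN, M_B = -248 kN·m

Load 1 — triangular load w₀=20 kN/m (0→w₀ over full span):
  R_A = 3w₀L/20 = 3·20·16/20 = 48 kN
  M_A = w₀L²/30 = 20·16²/30 = 512/3 kN·m
  R_B = 7w₀L/20 = 7·20·16/20 = 112 kN
  M_B = -w₀L²/20 = -20·16²/20 = -256 kN·m
Load 2 — applied couple M₀=6 kN·m at a=16/3 m (b=L-a=32/3):
  R_A = 6M₀ab/L³ = 6·6·(16/3)·(32/3)/16³ = 1/2 kN
  M_A = M₀b(2a-b)/L² = 6·(32/3)·(2·(16/3)-(32/3))/16² = 0 kN·m
  R_B = -6M₀ab/L³ = -6·6·(16/3)·(32/3)/16³ = -1/2 kN
  M_B = M₀a(2b-a)/L² = 6·(16/3)·(2·(32/3)-(16/3))/16² = 2 kN·m
Load 3 — point force P=-8 kN at a=4 m (b=L-a=12):
  R_A = Pb²(3a+b)/L³ = (-8)·12²·(3·4+12)/16³ = -27/4 kN
  M_A = Pab²/L² = (-8)·4·12²/16² = -18 kN·m
  R_B = Pa²(a+3b)/L³ = (-8)·4²·(4+3·12)/16³ = -5/4 kN
  M_B = -Pa²b/L² = -(-8)·4²·12/16² = 6 kN·m
Superposition: R_A = 167/4 kN, M_A = 458/3 kN·m, R_B = 441/4 kN, M_B = -248 kN·m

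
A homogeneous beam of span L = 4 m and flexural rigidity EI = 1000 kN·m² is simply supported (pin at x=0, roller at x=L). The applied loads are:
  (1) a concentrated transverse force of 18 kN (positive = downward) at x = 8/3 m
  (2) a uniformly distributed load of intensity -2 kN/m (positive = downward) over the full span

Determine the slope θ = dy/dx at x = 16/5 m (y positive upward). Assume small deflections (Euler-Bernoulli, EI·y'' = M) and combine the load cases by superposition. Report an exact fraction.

Load 1 — point force P=18 kN at a=8/3 m (b=L-a=4/3):
  θ_1 = -Pa(2L²-6Lx+3x²+a²)/(6LEI)  [x>a] = -18·(8/3)·(2·4²-6·4·(16/5)+3·(16/5)²+(8/3)²)/(6·4·1000) = 392/28125 rad
Load 2 — uniform load w=-2 kN/m over full span:
  θ_2 = -w(L³-6Lx²+4x³)/(24EI) = -(-2)·(4³-6·4·(16/5)²+4·(16/5)³)/(24·1000) = -66/15625 rad
Superposition: θ = Σ θ_i = 1366/140625 rad ≈ 0.009714 rad

θ(16/5) = 1366/140625 rad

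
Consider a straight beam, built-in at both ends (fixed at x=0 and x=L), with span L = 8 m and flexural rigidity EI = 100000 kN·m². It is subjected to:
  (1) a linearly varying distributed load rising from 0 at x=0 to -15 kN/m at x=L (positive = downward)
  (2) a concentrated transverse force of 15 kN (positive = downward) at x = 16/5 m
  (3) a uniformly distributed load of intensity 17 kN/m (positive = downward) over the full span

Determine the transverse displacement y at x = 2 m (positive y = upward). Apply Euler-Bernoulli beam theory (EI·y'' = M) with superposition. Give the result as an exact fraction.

y(2) = -831/1000000 m

Load 1 — triangular load w₀=-15 kN/m (0→w₀ over full span):
  y_1 = -w₀x²(L-x)²(x+2L)/(120LEI) = -(-15)·2²·(8-2)²·(2+2·8)/(120·8·100000) = 81/200000 m
Load 2 — point force P=15 kN at a=16/5 m (b=L-a=24/5):
  y_2 = -Pb²x²(3aL-(3a+b)x)/(6L³EI)  [x≤a] = -15·(24/5)²·2²·(3·(16/5)·8-(3·(16/5)+(24/5))·2)/(6·8³·100000) = -27/125000 m
Load 3 — uniform load w=17 kN/m over full span:
  y_3 = -wx²(L-x)²/(24EI) = -17·2²·(8-2)²/(24·100000) = -51/50000 m
Superposition: y = Σ y_i = -831/1000000 m ≈ -0.000831 m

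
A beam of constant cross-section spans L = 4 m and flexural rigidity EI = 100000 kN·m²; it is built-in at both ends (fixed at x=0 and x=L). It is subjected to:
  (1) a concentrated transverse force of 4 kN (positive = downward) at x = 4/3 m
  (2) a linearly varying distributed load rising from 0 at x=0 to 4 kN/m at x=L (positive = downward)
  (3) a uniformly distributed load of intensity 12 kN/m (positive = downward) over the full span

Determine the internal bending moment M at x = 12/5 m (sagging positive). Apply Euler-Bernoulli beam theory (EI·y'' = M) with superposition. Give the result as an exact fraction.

Load 1 — point force P=4 kN at a=4/3 m (b=L-a=8/3):
  M_1 = Pa²(a+3b)(L-x)/L³ - Pa²b/L²  [x>a] = 4·(4/3)²·((4/3)+3·(8/3))·(4-(12/5))/4³ - 4·(4/3)²·(8/3)/4² = 64/135 kN·m
Load 2 — triangular load w₀=4 kN/m (0→w₀ over full span):
  M_2 = 3w₀Lx/20 - w₀L²/30 - w₀x³/(6L) = 3·4·4·(12/5)/20 - 4·4²/30 - 4·(12/5)³/(6·4) = 496/375 kN·m
Load 3 — uniform load w=12 kN/m over full span:
  M_3 = wLx/2 - wL²/12 - wx²/2 = 12·4·(12/5)/2 - 12·4²/12 - 12·(12/5)²/2 = 176/25 kN·m
Superposition: M = Σ M_i = 29824/3375 kN·m ≈ 8.836741 kN·m

M(12/5) = 29824/3375 kN·m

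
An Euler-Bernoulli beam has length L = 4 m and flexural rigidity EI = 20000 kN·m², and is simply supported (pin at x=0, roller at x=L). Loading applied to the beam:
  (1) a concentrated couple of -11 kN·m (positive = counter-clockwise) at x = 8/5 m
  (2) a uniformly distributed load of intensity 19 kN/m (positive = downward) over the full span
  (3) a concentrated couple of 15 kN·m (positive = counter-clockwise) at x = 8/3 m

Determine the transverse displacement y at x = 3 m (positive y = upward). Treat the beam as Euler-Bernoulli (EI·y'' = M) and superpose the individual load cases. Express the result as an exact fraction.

y(3) = -31463/12000000 m

Load 1 — applied couple M₀=-11 kN·m at a=8/5 m (b=L-a=12/5):
  y_1 = (M₀x³/(6L)-M₀(x-a)²/2+C₁x)/EI  [x>a] with C₁=M₀(3b²-L²)/(6L)=-44/75 = ((-11)·3³/(6·4)-(-11)·(3-(8/5))²/2+(-44/75)·3)/20000 = -671/4000000 m
Load 2 — uniform load w=19 kN/m over full span:
  y_2 = -wx(L³-2Lx²+x³)/(24EI) = -19·3·(4³-2·4·3²+3³)/(24·20000) = -361/160000 m
Load 3 — applied couple M₀=15 kN·m at a=8/3 m (b=L-a=4/3):
  y_3 = (M₀x³/(6L)-M₀(x-a)²/2+C₁x)/EI  [x>a] with C₁=M₀(3b²-L²)/(6L)=-20/3 = (15·3³/(6·4)-15·(3-(8/3))²/2+(-20/3)·3)/20000 = -19/96000 m
Superposition: y = Σ y_i = -31463/12000000 m ≈ -0.002622 m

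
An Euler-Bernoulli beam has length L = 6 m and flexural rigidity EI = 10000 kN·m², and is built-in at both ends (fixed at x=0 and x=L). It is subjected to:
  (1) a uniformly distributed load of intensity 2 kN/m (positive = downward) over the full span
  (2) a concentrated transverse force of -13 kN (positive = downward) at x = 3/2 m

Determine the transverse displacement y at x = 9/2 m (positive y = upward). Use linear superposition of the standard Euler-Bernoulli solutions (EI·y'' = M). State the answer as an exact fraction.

y(9/2) = -423/5120000 m

Load 1 — uniform load w=2 kN/m over full span:
  y_1 = -wx²(L-x)²/(24EI) = -2·(9/2)²·(6-(9/2))²/(24·10000) = -243/640000 m
Load 2 — point force P=-13 kN at a=3/2 m (b=L-a=9/2):
  y_2 = -Pa²(L-x)²(3bL-(3b+a)(L-x))/(6L³EI)  [x>a] = -(-13)·(3/2)²·(6-(9/2))²·(3·(9/2)·6-(3·(9/2)+(3/2))·(6-(9/2)))/(6·6³·10000) = 1521/5120000 m
Superposition: y = Σ y_i = -423/5120000 m ≈ -0.000083 m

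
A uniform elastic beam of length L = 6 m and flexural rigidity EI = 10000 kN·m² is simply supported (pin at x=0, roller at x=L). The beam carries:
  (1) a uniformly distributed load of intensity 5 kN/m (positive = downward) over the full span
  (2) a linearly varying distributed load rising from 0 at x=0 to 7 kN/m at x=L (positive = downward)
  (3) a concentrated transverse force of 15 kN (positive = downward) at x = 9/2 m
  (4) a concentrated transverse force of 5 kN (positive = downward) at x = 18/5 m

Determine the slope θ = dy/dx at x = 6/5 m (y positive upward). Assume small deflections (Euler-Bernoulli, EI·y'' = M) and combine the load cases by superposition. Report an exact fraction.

Load 1 — uniform load w=5 kN/m over full span:
  θ_1 = -w(L³-6Lx²+4x³)/(24EI) = -5·(6³-6·6·(6/5)²+4·(6/5)³)/(24·10000) = -891/250000 rad
Load 2 — triangular load w₀=7 kN/m (0→w₀ over full span):
  θ_2 = -w₀(7L⁴-30L²x²+15x⁴)/(360LEI) = -7·(7·6⁴-30·6²·(6/5)²+15·(6/5)⁴)/(360·6·10000) = -1911/781250 rad
Load 3 — point force P=15 kN at a=9/2 m (b=L-a=3/2):
  θ_3 = -Pb(L²-b²-3x²)/(6LEI)  [x≤a] = -15·(3/2)·(6²-(3/2)²-3·(6/5)²)/(6·6·10000) = -2943/1600000 rad
Load 4 — point force P=5 kN at a=18/5 m (b=L-a=12/5):
  θ_4 = -Pb(L²-b²-3x²)/(6LEI)  [x≤a] = -5·(12/5)·(6²-(12/5)²-3·(6/5)²)/(6·6·10000) = -27/31250 rad
Superposition: θ = Σ θ_i = -1742691/200000000 rad ≈ -0.008713 rad

θ(6/5) = -1742691/200000000 rad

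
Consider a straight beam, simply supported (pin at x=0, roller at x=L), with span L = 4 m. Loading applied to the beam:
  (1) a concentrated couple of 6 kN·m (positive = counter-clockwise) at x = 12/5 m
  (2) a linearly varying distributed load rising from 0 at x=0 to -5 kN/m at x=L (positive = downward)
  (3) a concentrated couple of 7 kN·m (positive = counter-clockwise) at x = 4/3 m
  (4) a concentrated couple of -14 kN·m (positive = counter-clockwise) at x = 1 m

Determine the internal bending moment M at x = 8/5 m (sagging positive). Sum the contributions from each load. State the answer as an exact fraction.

M(8/5) = 53/25 kN·m

Load 1 — applied couple M₀=6 kN·m at a=12/5 m (b=L-a=8/5):
  M_1 = M₀x/L  [x≤a] = 6·(8/5)/4 = 12/5 kN·m
Load 2 — triangular load w₀=-5 kN/m (0→w₀ over full span):
  M_2 = w₀Lx/6 - w₀x³/(6L) = (-5)·4·(8/5)/6 - (-5)·(8/5)³/(6·4) = -112/25 kN·m
Load 3 — applied couple M₀=7 kN·m at a=4/3 m (b=L-a=8/3):
  M_3 = M₀x/L - M₀  [x>a] = 7·(8/5)/4 - 7 = -21/5 kN·m
Load 4 — applied couple M₀=-14 kN·m at a=1 m (b=L-a=3):
  M_4 = M₀x/L - M₀  [x>a] = (-14)·(8/5)/4 - (-14) = 42/5 kN·m
Superposition: M = Σ M_i = 53/25 kN·m ≈ 2.120000 kN·m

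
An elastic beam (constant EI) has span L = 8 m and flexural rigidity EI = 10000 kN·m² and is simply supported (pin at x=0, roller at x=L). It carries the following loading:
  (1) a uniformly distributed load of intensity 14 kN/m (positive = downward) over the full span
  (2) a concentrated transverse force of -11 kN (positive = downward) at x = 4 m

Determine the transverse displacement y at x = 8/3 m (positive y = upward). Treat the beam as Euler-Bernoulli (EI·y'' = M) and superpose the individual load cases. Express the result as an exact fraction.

Load 1 — uniform load w=14 kN/m over full span:
  y_1 = -wx(L³-2Lx²+x³)/(24EI) = -14·(8/3)·(8³-2·8·(8/3)²+(8/3)³)/(24·10000) = -9856/151875 m
Load 2 — point force P=-11 kN at a=4 m (b=L-a=4):
  y_2 = -Pbx(L²-b²-x²)/(6LEI)  [x≤a] = -(-11)·4·(8/3)·(8²-4²-(8/3)²)/(6·8·10000) = 506/50625 m
Superposition: y = Σ y_i = -8338/151875 m ≈ -0.054900 m

y(8/3) = -8338/151875 m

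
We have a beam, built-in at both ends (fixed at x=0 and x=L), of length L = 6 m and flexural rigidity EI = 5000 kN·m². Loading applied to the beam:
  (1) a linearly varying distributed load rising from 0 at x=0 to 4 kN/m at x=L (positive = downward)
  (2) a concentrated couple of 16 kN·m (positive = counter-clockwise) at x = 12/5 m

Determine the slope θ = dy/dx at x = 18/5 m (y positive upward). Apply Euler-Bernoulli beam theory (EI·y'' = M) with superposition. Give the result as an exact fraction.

Load 1 — triangular load w₀=4 kN/m (0→w₀ over full span):
  θ_1 = -w₀(2x(L-x)(L-2x)(x+2L)+x²(L-x)²)/(120LEI) = -4·(2·(18/5)·(6-(18/5))·(6-2·(18/5))·((18/5)+2·6)+(18/5)²·(6-(18/5))²)/(120·6·5000) = 108/390625 rad
Load 2 — applied couple M₀=16 kN·m at a=12/5 m (b=L-a=18/5):
  θ_2 = (R_Ax²/2 - M_Ax - M₀(x-a))/EI  [x>a] with R_A=96/25, M_A=48/25 = ((96/25)·(18/5)²/2 - (48/25)·(18/5) - 16·((18/5)-(12/5)))/5000 = -96/390625 rad
Superposition: θ = Σ θ_i = 12/390625 rad ≈ 0.000031 rad

θ(18/5) = 12/390625 rad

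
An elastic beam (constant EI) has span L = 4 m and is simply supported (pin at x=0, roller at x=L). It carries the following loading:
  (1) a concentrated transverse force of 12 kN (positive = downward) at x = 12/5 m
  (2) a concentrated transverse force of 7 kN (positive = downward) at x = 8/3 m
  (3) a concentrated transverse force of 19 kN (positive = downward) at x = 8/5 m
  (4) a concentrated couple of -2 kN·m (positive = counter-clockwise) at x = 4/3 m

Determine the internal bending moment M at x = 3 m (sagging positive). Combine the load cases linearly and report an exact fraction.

M(3) = 599/30 kN·m

Load 1 — point force P=12 kN at a=12/5 m (b=L-a=8/5):
  M_1 = Pa(L-x)/L  [x>a] = 12·(12/5)·(4-3)/4 = 36/5 kN·m
Load 2 — point force P=7 kN at a=8/3 m (b=L-a=4/3):
  M_2 = Pa(L-x)/L  [x>a] = 7·(8/3)·(4-3)/4 = 14/3 kN·m
Load 3 — point force P=19 kN at a=8/5 m (b=L-a=12/5):
  M_3 = Pa(L-x)/L  [x>a] = 19·(8/5)·(4-3)/4 = 38/5 kN·m
Load 4 — applied couple M₀=-2 kN·m at a=4/3 m (b=L-a=8/3):
  M_4 = M₀x/L - M₀  [x>a] = (-2)·3/4 - (-2) = 1/2 kN·m
Superposition: M = Σ M_i = 599/30 kN·m ≈ 19.966667 kN·m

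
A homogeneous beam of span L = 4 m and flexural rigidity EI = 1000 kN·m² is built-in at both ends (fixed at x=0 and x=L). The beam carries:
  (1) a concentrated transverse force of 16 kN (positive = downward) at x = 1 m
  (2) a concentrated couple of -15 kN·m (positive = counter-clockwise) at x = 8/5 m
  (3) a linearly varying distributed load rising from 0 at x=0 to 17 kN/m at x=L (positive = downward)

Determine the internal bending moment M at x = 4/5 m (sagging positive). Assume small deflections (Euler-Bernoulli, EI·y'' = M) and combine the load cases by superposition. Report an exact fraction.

M(4/5) = -746/375 kN·m

Load 1 — point force P=16 kN at a=1 m (b=L-a=3):
  M_1 = Pb²(3a+b)x/L³ - Pab²/L²  [x≤a] = 16·3²·(3·1+3)·(4/5)/4³ - 16·1·3²/4² = 9/5 kN·m
Load 2 — applied couple M₀=-15 kN·m at a=8/5 m (b=L-a=12/5):
  M_2 = R_Ax - M_A  [x≤a] with R_A=-27/5, M_A=-9/5 = (-27/5)·(4/5) - (-9/5) = -63/25 kN·m
Load 3 — triangular load w₀=17 kN/m (0→w₀ over full span):
  M_3 = 3w₀Lx/20 - w₀L²/30 - w₀x³/(6L) = 3·17·4·(4/5)/20 - 17·4²/30 - 17·(4/5)³/(6·4) = -476/375 kN·m
Superposition: M = Σ M_i = -746/375 kN·m ≈ -1.989333 kN·m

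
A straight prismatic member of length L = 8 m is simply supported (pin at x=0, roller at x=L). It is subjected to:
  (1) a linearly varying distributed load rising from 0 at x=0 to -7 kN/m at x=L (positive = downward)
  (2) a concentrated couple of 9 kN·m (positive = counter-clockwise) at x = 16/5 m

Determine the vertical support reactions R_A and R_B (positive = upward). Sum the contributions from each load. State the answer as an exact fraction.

R_A = -197/24 kN, R_B = -475/24 kN

Load 1 — triangular load w₀=-7 kN/m (0→w₀ over full span):
  R_A = w₀L/6 = (-7)·8/6 = -28/3 kN
  R_B = w₀L/3 = (-7)·8/3 = -56/3 kN
Load 2 — applied couple M₀=9 kN·m at a=16/5 m (b=L-a=24/5):
  R_A = M₀/L = 9/8 kN
  R_B = -M₀/L = -9/8 kN
Superposition: R_A = -197/24 kN, R_B = -475/24 kN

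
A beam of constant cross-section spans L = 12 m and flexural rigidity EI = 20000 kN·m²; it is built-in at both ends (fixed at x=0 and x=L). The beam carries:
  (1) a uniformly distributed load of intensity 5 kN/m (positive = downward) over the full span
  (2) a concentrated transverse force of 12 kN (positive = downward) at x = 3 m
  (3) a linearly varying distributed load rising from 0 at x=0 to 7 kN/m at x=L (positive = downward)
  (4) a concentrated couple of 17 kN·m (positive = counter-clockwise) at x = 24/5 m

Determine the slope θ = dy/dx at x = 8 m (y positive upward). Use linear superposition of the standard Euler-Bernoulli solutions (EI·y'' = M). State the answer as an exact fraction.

Load 1 — uniform load w=5 kN/m over full span:
  θ_1 = -wx(L-x)(L-2x)/(12EI) = -5·8·(12-8)·(12-2·8)/(12·20000) = 1/375 rad
Load 2 — point force P=12 kN at a=3 m (b=L-a=9):
  θ_2 = Pa²(L-x)(2bL-(3b+a)(L-x))/(2L³EI)  [x>a] = 12·3²·(12-8)·(2·9·12-(3·9+3)·(12-8))/(2·12³·20000) = 3/5000 rad
Load 3 — triangular load w₀=7 kN/m (0→w₀ over full span):
  θ_3 = -w₀(2x(L-x)(L-2x)(x+2L)+x²(L-x)²)/(120LEI) = -7·(2·8·(12-8)·(12-2·8)·(8+2·12)+8²·(12-8)²)/(120·12·20000) = 49/28125 rad
Load 4 — applied couple M₀=17 kN·m at a=24/5 m (b=L-a=36/5):
  θ_4 = (R_Ax²/2 - M_Ax - M₀(x-a))/EI  [x>a] with R_A=51/25, M_A=51/25 = ((51/25)·8²/2 - (51/25)·8 - 17·(8-(24/5)))/20000 = -17/62500 rad
Superposition: θ = Σ θ_i = 5329/1125000 rad ≈ 0.004737 rad

θ(8) = 5329/1125000 rad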